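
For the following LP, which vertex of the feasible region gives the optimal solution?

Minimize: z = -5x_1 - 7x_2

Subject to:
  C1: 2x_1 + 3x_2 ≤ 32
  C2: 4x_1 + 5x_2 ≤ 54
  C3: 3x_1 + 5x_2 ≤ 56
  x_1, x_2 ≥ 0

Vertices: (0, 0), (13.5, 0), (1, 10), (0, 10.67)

Evaluate the objective at each vertex of the feasible region:
  z(0, 0) = 0
  z(13.5, 0) = -67.5
  z(1, 10) = -75  ←
  z(0, 10.67) = -74.67
The minimum is at x_1 = 1, x_2 = 10.

(1, 10)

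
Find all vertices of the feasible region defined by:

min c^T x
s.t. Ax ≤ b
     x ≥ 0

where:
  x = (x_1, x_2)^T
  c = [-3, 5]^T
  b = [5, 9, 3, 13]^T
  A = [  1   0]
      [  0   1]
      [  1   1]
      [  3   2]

(0, 0), (3, 0), (0, 3)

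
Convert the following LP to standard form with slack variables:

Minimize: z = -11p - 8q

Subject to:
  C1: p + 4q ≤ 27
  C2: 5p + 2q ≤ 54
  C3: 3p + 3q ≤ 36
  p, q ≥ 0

min z = -11p - 8q

s.t.
  p + 4q + s1 = 27
  5p + 2q + s2 = 54
  3p + 3q + s3 = 36
  p, q, s1, s2, s3 ≥ 0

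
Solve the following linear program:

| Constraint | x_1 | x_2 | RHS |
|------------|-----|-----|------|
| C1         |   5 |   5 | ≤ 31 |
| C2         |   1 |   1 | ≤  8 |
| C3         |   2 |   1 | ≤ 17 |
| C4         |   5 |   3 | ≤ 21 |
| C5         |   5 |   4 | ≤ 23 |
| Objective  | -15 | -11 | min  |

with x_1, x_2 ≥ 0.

Evaluate the objective at each vertex of the feasible region:
  z(0, 0) = 0
  z(4.2, 0) = -63
  z(3, 2) = -67  ←
  z(0, 5.75) = -63.25
The minimum is at x_1 = 3, x_2 = 2.

x_1 = 3, x_2 = 2, z = -67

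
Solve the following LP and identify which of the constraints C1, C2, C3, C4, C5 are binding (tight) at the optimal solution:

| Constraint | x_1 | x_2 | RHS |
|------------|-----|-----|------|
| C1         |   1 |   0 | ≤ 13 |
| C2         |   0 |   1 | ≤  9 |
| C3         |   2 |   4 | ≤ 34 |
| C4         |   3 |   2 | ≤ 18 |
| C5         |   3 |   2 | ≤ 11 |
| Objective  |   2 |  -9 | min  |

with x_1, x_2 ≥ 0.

At x_1 = 0, x_2 = 5.5, compute slack b - a·x for each constraint:
  C1: 13 − 0 = 13  (slack)
  C2: 9 − 5.5 = 3.5  (slack)
  C3: 34 − 22 = 12  (slack)
  C4: 18 − 11 = 7  (slack)
  C5: 11 − 11 = 0  (binding)

Optimal: x_1 = 0, x_2 = 5.5
Binding: C5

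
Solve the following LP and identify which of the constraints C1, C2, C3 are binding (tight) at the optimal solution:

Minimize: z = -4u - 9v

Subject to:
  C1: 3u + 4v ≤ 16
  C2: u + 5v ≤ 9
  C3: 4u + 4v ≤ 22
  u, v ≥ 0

At u = 4, v = 1, compute slack b - a·x for each constraint:
  C1: 16 − 16 = 0  (binding)
  C2: 9 − 9 = 0  (binding)
  C3: 22 − 20 = 2  (slack)

Optimal: u = 4, v = 1
Binding: C1, C2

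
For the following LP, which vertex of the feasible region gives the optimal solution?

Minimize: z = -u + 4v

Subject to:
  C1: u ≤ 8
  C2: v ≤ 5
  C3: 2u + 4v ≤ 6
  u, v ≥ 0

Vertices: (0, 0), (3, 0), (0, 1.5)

Evaluate the objective at each vertex of the feasible region:
  z(0, 0) = 0
  z(3, 0) = -3  ←
  z(0, 1.5) = 6
The minimum is at u = 3, v = 0.

(3, 0)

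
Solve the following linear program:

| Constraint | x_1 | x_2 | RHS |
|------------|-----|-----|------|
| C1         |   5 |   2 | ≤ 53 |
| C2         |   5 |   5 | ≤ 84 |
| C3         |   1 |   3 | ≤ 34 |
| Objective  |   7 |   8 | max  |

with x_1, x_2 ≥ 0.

Evaluate the objective at each vertex of the feasible region:
  z(0, 0) = 0
  z(10.6, 0) = 74.2
  z(7, 9) = 121  ←
  z(0, 11.33) = 90.67
The maximum is at x_1 = 7, x_2 = 9.

x_1 = 7, x_2 = 9, z = 121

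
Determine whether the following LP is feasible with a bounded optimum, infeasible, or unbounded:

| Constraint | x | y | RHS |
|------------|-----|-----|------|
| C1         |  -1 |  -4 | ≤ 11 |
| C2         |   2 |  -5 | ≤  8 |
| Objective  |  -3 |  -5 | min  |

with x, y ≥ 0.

Unbounded (objective can decrease without bound)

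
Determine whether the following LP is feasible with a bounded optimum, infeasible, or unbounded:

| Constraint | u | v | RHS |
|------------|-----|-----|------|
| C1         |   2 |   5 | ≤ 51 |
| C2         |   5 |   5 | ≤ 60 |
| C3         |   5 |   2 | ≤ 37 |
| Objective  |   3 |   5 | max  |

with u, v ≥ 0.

Feasible with a bounded optimal solution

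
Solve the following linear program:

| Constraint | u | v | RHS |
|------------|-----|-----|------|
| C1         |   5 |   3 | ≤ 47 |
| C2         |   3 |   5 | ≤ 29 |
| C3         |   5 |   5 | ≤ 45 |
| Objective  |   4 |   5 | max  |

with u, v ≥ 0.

Evaluate the objective at each vertex of the feasible region:
  z(0, 0) = 0
  z(9, 0) = 36
  z(8, 1) = 37  ←
  z(0, 5.8) = 29
The maximum is at u = 8, v = 1.

u = 8, v = 1, z = 37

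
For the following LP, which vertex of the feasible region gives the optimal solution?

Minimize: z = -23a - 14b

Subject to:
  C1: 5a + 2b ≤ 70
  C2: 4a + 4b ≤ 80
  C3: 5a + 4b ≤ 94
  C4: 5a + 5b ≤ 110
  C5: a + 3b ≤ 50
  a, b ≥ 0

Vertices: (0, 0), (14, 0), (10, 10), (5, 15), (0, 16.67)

Evaluate the objective at each vertex of the feasible region:
  z(0, 0) = 0
  z(14, 0) = -322
  z(10, 10) = -370  ←
  z(5, 15) = -325
  z(0, 16.67) = -233.3
The minimum is at a = 10, b = 10.

(10, 10)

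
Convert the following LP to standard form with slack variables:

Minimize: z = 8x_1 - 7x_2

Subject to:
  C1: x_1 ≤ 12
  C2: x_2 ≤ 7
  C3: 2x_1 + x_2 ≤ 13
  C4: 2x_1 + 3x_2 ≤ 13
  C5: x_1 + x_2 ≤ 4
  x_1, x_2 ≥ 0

min z = 8x_1 - 7x_2

s.t.
  x_1 + s1 = 12
  x_2 + s2 = 7
  2x_1 + x_2 + s3 = 13
  2x_1 + 3x_2 + s4 = 13
  x_1 + x_2 + s5 = 4
  x_1, x_2, s1, s2, s3, s4, s5 ≥ 0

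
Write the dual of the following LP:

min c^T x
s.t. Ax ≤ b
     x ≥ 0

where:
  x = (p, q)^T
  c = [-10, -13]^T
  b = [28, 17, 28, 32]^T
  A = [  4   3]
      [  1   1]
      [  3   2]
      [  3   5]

Primal min cᵀx s.t. Ax ≤ b, x ≥ 0  →  Dual max −bᵀy s.t. Aᵀy ≥ −c, y ≥ 0.

Maximize: z = -28y1 - 17y2 - 28y3 - 32y4

Subject to:
  4y1 + y2 + 3y3 + 3y4 ≥ 10
  3y1 + y2 + 2y3 + 5y4 ≥ 13
  y1, y2, y3, y4 ≥ 0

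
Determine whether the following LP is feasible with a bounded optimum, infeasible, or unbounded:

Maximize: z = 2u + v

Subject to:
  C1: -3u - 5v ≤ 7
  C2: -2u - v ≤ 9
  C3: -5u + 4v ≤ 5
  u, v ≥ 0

Unbounded (objective can increase without bound)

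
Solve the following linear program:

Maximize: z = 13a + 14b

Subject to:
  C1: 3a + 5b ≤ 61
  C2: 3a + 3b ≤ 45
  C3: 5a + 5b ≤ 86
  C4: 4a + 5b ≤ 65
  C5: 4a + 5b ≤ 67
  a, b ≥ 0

Evaluate the objective at each vertex of the feasible region:
  z(0, 0) = 0
  z(15, 0) = 195
  z(10, 5) = 200  ←
  z(4, 9.8) = 189.2
  z(0, 12.2) = 170.8
The maximum is at a = 10, b = 5.

a = 10, b = 5, z = 200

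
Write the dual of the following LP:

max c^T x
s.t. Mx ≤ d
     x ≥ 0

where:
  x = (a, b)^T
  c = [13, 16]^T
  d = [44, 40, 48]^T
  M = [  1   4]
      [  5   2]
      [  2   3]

Primal max cᵀx s.t. Ax ≤ b, x ≥ 0  →  Dual min bᵀy s.t. Aᵀy ≥ c, y ≥ 0.

Minimize: z = 44y1 + 40y2 + 48y3

Subject to:
  y1 + 5y2 + 2y3 ≥ 13
  4y1 + 2y2 + 3y3 ≥ 16
  y1, y2, y3 ≥ 0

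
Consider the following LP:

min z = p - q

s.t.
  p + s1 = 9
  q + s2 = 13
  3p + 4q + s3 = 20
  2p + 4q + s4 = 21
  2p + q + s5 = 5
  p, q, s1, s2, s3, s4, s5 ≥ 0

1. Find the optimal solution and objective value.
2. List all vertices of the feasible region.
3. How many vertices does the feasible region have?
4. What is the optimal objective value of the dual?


1. p = 0, q = 5, z = -5
2. (0, 0), (2.5, 0), (0, 5)
3. 3
4. -5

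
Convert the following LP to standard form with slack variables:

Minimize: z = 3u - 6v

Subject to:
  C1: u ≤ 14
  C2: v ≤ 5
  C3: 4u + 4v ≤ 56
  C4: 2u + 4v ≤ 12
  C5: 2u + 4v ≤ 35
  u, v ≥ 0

min z = 3u - 6v

s.t.
  u + s1 = 14
  v + s2 = 5
  4u + 4v + s3 = 56
  2u + 4v + s4 = 12
  2u + 4v + s5 = 35
  u, v, s1, s2, s3, s4, s5 ≥ 0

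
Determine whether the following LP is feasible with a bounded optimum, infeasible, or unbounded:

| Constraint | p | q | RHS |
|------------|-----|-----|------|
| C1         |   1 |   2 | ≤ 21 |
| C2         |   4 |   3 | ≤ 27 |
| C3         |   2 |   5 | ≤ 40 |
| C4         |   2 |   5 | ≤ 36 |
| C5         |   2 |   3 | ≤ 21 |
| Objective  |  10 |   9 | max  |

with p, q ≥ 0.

Feasible with a bounded optimal solution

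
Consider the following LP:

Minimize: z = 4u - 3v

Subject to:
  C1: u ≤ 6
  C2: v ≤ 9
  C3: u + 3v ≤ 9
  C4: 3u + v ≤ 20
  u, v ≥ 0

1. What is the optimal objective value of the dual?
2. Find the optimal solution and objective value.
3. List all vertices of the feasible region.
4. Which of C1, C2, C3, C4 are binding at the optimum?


1. -9
2. u = 0, v = 3, z = -9
3. (0, 0), (6, 0), (6, 1), (0, 3)
4. C3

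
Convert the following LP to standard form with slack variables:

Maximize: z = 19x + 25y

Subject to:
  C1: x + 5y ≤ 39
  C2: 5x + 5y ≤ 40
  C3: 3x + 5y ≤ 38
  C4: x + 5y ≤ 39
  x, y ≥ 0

max z = 19x + 25y

s.t.
  x + 5y + s1 = 39
  5x + 5y + s2 = 40
  3x + 5y + s3 = 38
  x + 5y + s4 = 39
  x, y, s1, s2, s3, s4 ≥ 0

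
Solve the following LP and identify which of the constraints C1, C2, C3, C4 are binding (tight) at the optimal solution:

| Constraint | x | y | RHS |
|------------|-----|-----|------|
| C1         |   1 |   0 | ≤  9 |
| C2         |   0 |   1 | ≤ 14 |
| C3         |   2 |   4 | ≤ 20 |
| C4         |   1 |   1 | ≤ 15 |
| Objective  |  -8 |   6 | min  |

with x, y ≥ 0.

At x = 9, y = 0, compute slack b - a·x for each constraint:
  C1: 9 − 9 = 0  (binding)
  C2: 14 − 0 = 14  (slack)
  C3: 20 − 18 = 2  (slack)
  C4: 15 − 9 = 6  (slack)

Optimal: x = 9, y = 0
Binding: C1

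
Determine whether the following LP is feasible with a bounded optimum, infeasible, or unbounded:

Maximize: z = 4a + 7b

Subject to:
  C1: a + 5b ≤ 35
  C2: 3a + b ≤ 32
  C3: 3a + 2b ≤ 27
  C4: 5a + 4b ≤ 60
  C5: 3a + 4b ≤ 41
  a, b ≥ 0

Feasible with a bounded optimal solution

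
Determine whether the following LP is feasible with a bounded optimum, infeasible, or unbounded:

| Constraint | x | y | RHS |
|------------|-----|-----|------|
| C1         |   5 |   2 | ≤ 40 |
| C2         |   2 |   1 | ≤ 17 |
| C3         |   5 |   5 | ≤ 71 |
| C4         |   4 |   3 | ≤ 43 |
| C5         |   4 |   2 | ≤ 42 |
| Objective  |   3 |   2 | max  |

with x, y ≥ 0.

Feasible with a bounded optimal solution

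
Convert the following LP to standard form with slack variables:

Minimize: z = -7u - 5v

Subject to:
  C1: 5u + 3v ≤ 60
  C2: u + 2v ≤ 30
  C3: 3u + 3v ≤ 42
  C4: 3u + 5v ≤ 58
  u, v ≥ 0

min z = -7u - 5v

s.t.
  5u + 3v + s1 = 60
  u + 2v + s2 = 30
  3u + 3v + s3 = 42
  3u + 5v + s4 = 58
  u, v, s1, s2, s3, s4 ≥ 0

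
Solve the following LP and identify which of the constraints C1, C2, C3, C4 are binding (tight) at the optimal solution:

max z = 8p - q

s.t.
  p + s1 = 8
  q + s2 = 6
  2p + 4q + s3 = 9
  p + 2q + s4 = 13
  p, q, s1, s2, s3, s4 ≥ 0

At p = 4.5, q = 0, compute slack b - a·x for each constraint:
  C1: 8 − 4.5 = 3.5  (slack)
  C2: 6 − 0 = 6  (slack)
  C3: 9 − 9 = 0  (binding)
  C4: 13 − 4.5 = 8.5  (slack)

Optimal: p = 4.5, q = 0
Binding: C3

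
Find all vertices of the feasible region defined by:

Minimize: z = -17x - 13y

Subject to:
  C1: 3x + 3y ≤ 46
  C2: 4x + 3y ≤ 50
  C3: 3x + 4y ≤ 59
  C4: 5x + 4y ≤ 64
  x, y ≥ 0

(0, 0), (12.5, 0), (8, 6), (2.667, 12.67), (2.333, 13), (0, 14.75)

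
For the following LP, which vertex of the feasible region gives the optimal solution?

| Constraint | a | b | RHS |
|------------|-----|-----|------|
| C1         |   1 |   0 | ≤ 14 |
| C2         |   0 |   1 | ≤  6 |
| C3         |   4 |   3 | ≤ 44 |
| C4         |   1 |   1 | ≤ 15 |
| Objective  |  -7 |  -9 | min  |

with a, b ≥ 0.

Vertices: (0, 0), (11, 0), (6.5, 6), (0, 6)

Evaluate the objective at each vertex of the feasible region:
  z(0, 0) = 0
  z(11, 0) = -77
  z(6.5, 6) = -99.5  ←
  z(0, 6) = -54
The minimum is at a = 6.5, b = 6.

(6.5, 6)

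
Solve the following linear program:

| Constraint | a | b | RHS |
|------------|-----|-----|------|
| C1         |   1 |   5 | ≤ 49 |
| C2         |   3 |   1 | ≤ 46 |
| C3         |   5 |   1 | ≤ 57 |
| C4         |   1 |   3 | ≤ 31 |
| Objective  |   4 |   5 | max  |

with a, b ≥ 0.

Evaluate the objective at each vertex of the feasible region:
  z(0, 0) = 0
  z(11.4, 0) = 45.6
  z(10, 7) = 75  ←
  z(4, 9) = 61
  z(0, 9.8) = 49
The maximum is at a = 10, b = 7.

a = 10, b = 7, z = 75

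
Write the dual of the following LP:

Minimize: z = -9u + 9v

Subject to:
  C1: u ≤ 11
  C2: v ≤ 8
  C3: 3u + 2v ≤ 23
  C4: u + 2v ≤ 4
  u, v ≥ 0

Primal min cᵀx s.t. Ax ≤ b, x ≥ 0  →  Dual max −bᵀy s.t. Aᵀy ≥ −c, y ≥ 0.

Maximize: z = -11y1 - 8y2 - 23y3 - 4y4

Subject to:
  y1 + 3y3 + y4 ≥ 9
  y2 + 2y3 + 2y4 ≥ -9
  y1, y2, y3, y4 ≥ 0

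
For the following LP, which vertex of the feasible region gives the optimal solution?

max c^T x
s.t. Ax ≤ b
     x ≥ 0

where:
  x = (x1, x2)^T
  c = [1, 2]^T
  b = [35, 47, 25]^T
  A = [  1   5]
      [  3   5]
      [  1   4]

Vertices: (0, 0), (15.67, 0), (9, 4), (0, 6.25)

Evaluate the objective at each vertex of the feasible region:
  z(0, 0) = 0
  z(15.67, 0) = 15.67
  z(9, 4) = 17  ←
  z(0, 6.25) = 12.5
The maximum is at x1 = 9, x2 = 4.

(9, 4)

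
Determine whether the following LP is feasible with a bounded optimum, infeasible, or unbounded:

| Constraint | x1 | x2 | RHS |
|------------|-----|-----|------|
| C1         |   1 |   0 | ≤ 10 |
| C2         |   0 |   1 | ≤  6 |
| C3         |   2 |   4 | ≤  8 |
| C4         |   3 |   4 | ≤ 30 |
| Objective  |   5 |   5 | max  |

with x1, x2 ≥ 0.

Feasible with a bounded optimal solution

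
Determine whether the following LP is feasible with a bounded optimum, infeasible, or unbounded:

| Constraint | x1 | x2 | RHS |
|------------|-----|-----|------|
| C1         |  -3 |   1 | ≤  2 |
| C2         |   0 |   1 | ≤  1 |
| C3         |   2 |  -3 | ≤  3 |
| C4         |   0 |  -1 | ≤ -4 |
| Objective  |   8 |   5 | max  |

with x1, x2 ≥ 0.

Infeasible (no feasible solution exists)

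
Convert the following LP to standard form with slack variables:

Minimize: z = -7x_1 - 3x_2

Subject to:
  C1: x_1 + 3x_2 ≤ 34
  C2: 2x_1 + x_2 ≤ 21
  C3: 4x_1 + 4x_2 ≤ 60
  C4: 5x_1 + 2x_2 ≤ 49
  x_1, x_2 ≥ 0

min z = -7x_1 - 3x_2

s.t.
  x_1 + 3x_2 + s1 = 34
  2x_1 + x_2 + s2 = 21
  4x_1 + 4x_2 + s3 = 60
  5x_1 + 2x_2 + s4 = 49
  x_1, x_2, s1, s2, s3, s4 ≥ 0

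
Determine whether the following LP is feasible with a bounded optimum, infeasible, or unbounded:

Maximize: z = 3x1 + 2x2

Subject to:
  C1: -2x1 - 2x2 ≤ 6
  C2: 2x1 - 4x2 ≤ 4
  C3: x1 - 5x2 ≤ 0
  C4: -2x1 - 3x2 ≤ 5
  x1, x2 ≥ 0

Unbounded (objective can increase without bound)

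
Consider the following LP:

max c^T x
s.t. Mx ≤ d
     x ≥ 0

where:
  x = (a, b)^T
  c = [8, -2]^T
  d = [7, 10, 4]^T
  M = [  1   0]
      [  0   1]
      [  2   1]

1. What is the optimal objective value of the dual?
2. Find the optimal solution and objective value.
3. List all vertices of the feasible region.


1. 16
2. a = 2, b = 0, z = 16
3. (0, 0), (2, 0), (0, 4)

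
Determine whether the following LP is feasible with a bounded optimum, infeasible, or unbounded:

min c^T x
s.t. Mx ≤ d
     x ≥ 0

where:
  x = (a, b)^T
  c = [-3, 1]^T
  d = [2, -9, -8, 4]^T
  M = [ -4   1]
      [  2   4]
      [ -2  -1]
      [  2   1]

Infeasible (no feasible solution exists)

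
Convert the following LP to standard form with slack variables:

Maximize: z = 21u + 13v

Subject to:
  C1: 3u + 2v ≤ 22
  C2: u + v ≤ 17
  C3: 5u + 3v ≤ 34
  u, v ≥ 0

max z = 21u + 13v

s.t.
  3u + 2v + s1 = 22
  u + v + s2 = 17
  5u + 3v + s3 = 34
  u, v, s1, s2, s3 ≥ 0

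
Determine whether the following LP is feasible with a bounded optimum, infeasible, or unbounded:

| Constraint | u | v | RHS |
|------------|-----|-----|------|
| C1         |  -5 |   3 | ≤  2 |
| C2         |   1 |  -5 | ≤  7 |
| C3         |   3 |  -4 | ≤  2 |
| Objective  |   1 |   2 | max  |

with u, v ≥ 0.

Unbounded (objective can increase without bound)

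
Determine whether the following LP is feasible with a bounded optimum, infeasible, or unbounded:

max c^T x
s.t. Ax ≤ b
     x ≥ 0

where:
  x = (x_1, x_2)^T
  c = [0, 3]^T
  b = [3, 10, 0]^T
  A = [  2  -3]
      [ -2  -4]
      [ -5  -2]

Unbounded (objective can increase without bound)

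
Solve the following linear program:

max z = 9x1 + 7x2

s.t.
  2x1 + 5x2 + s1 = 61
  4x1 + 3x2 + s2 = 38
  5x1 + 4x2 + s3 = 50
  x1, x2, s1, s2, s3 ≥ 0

Evaluate the objective at each vertex of the feasible region:
  z(0, 0) = 0
  z(9.5, 0) = 85.5
  z(2, 10) = 88  ←
  z(0.3529, 12.06) = 87.59
  z(0, 12.2) = 85.4
The maximum is at x1 = 2, x2 = 10.

x1 = 2, x2 = 10, z = 88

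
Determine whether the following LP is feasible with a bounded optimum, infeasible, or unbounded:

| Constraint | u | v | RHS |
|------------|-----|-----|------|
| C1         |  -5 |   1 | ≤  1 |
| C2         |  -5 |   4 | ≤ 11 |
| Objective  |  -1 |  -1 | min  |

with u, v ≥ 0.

Unbounded (objective can decrease without bound)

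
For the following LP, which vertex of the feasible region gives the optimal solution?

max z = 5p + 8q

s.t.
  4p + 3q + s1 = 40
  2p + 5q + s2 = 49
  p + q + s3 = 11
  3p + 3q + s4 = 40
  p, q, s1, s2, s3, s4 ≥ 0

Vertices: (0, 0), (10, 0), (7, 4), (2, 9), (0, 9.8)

Evaluate the objective at each vertex of the feasible region:
  z(0, 0) = 0
  z(10, 0) = 50
  z(7, 4) = 67
  z(2, 9) = 82  ←
  z(0, 9.8) = 78.4
The maximum is at p = 2, q = 9.

(2, 9)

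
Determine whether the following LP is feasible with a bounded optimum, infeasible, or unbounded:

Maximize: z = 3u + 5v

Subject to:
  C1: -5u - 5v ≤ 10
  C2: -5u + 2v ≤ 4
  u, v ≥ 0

Unbounded (objective can increase without bound)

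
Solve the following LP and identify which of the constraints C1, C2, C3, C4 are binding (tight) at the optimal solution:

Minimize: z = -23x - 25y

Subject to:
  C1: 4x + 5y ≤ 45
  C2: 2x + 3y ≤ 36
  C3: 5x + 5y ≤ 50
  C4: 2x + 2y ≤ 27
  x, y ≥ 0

At x = 5, y = 5, compute slack b - a·x for each constraint:
  C1: 45 − 45 = 0  (binding)
  C2: 36 − 25 = 11  (slack)
  C3: 50 − 50 = 0  (binding)
  C4: 27 − 20 = 7  (slack)

Optimal: x = 5, y = 5
Binding: C1, C3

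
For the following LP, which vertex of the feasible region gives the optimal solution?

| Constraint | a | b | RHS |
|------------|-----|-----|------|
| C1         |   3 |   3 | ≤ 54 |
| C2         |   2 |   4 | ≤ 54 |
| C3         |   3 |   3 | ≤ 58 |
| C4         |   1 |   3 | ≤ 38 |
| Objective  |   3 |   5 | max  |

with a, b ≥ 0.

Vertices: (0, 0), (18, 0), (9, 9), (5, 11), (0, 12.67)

Evaluate the objective at each vertex of the feasible region:
  z(0, 0) = 0
  z(18, 0) = 54
  z(9, 9) = 72  ←
  z(5, 11) = 70
  z(0, 12.67) = 63.33
The maximum is at a = 9, b = 9.

(9, 9)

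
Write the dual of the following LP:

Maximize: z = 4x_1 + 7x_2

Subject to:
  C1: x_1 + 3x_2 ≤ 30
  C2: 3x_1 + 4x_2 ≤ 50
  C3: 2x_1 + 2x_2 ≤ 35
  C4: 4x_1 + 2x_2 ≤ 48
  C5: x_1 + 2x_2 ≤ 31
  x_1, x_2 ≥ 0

Primal max cᵀx s.t. Ax ≤ b, x ≥ 0  →  Dual min bᵀy s.t. Aᵀy ≥ c, y ≥ 0.

Minimize: z = 30y1 + 50y2 + 35y3 + 48y4 + 31y5

Subject to:
  y1 + 3y2 + 2y3 + 4y4 + y5 ≥ 4
  3y1 + 4y2 + 2y3 + 2y4 + 2y5 ≥ 7
  y1, y2, y3, y4, y5 ≥ 0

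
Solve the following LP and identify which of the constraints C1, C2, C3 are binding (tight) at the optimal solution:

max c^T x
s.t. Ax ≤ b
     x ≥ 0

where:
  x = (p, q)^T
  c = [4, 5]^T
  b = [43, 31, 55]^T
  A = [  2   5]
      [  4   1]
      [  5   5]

At p = 4, q = 7, compute slack b - a·x for each constraint:
  C1: 43 − 43 = 0  (binding)
  C2: 31 − 23 = 8  (slack)
  C3: 55 − 55 = 0  (binding)

Optimal: p = 4, q = 7
Binding: C1, C3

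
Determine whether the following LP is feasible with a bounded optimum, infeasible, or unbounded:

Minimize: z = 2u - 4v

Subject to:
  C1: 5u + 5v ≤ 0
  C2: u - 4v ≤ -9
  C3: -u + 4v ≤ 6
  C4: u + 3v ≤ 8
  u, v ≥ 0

Infeasible (no feasible solution exists)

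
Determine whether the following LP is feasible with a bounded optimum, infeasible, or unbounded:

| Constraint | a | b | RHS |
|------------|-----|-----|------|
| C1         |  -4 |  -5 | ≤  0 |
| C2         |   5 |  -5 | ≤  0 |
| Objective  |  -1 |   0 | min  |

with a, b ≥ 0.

Unbounded (objective can decrease without bound)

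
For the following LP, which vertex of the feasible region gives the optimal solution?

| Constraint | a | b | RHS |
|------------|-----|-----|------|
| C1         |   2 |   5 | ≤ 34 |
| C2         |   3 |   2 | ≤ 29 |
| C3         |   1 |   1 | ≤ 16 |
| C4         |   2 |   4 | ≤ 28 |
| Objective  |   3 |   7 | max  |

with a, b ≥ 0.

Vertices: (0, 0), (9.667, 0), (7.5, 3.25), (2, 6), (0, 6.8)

Evaluate the objective at each vertex of the feasible region:
  z(0, 0) = 0
  z(9.667, 0) = 29
  z(7.5, 3.25) = 45.25
  z(2, 6) = 48  ←
  z(0, 6.8) = 47.6
The maximum is at a = 2, b = 6.

(2, 6)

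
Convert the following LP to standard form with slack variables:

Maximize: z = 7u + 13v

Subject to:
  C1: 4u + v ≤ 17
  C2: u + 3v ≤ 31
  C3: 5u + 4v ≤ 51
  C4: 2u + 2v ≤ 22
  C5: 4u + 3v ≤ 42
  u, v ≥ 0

max z = 7u + 13v

s.t.
  4u + v + s1 = 17
  u + 3v + s2 = 31
  5u + 4v + s3 = 51
  2u + 2v + s4 = 22
  4u + 3v + s5 = 42
  u, v, s1, s2, s3, s4, s5 ≥ 0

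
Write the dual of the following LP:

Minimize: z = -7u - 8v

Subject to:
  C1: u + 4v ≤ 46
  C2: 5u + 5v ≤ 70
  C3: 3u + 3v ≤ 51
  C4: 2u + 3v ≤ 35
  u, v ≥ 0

Primal min cᵀx s.t. Ax ≤ b, x ≥ 0  →  Dual max −bᵀy s.t. Aᵀy ≥ −c, y ≥ 0.

Maximize: z = -46y1 - 70y2 - 51y3 - 35y4

Subject to:
  y1 + 5y2 + 3y3 + 2y4 ≥ 7
  4y1 + 5y2 + 3y3 + 3y4 ≥ 8
  y1, y2, y3, y4 ≥ 0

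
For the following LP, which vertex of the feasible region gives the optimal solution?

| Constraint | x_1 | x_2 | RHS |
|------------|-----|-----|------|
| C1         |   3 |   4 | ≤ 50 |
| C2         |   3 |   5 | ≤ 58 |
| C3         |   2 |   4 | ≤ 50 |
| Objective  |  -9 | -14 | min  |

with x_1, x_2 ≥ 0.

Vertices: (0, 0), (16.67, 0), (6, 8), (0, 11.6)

Evaluate the objective at each vertex of the feasible region:
  z(0, 0) = 0
  z(16.67, 0) = -150
  z(6, 8) = -166  ←
  z(0, 11.6) = -162.4
The minimum is at x_1 = 6, x_2 = 8.

(6, 8)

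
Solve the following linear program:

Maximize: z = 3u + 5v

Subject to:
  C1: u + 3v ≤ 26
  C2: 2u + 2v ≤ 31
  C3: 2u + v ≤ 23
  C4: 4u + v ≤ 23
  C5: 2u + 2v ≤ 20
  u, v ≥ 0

Evaluate the objective at each vertex of the feasible region:
  z(0, 0) = 0
  z(5.75, 0) = 17.25
  z(4.333, 5.667) = 41.33
  z(2, 8) = 46  ←
  z(0, 8.667) = 43.33
The maximum is at u = 2, v = 8.

u = 2, v = 8, z = 46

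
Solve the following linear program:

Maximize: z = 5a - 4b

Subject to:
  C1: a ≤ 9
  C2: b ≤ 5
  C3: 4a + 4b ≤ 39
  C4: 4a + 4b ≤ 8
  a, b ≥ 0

Evaluate the objective at each vertex of the feasible region:
  z(0, 0) = 0
  z(2, 0) = 10  ←
  z(0, 2) = -8
The maximum is at a = 2, b = 0.

a = 2, b = 0, z = 10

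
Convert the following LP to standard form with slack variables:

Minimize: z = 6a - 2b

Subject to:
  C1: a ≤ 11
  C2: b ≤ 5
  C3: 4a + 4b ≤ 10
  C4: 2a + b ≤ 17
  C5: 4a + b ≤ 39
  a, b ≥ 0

min z = 6a - 2b

s.t.
  a + s1 = 11
  b + s2 = 5
  4a + 4b + s3 = 10
  2a + b + s4 = 17
  4a + b + s5 = 39
  a, b, s1, s2, s3, s4, s5 ≥ 0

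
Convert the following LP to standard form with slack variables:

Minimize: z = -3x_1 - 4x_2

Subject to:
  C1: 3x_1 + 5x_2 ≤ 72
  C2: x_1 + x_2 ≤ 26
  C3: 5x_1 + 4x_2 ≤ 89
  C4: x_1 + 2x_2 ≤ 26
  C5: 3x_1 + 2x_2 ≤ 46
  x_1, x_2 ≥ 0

min z = -3x_1 - 4x_2

s.t.
  3x_1 + 5x_2 + s1 = 72
  x_1 + x_2 + s2 = 26
  5x_1 + 4x_2 + s3 = 89
  x_1 + 2x_2 + s4 = 26
  3x_1 + 2x_2 + s5 = 46
  x_1, x_2, s1, s2, s3, s4, s5 ≥ 0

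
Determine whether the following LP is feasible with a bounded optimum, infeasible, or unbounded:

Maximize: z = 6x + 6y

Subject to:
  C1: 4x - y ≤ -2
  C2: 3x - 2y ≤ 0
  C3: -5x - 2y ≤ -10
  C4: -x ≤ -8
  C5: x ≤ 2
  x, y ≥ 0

Infeasible (no feasible solution exists)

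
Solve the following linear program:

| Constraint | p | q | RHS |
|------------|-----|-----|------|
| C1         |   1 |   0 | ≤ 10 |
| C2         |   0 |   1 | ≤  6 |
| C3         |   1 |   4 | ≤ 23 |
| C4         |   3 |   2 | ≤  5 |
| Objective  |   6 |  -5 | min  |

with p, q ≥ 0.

Evaluate the objective at each vertex of the feasible region:
  z(0, 0) = 0
  z(1.667, 0) = 10
  z(0, 2.5) = -12.5  ←
The minimum is at p = 0, q = 2.5.

p = 0, q = 2.5, z = -12.5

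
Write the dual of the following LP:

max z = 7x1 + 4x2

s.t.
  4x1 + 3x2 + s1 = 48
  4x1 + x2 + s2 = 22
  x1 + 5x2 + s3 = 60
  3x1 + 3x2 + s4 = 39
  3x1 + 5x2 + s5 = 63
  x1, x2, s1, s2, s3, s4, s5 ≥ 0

Primal max cᵀx s.t. Ax ≤ b, x ≥ 0  →  Dual min bᵀy s.t. Aᵀy ≥ c, y ≥ 0.

Minimize: z = 48y1 + 22y2 + 60y3 + 39y4 + 63y5

Subject to:
  4y1 + 4y2 + y3 + 3y4 + 3y5 ≥ 7
  3y1 + y2 + 5y3 + 3y4 + 5y5 ≥ 4
  y1, y2, y3, y4, y5 ≥ 0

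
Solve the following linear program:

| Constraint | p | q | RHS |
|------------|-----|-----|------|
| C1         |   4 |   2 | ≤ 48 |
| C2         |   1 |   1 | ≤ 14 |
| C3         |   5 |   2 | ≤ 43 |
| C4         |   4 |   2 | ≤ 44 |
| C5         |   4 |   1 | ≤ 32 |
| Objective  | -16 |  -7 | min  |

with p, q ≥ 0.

Evaluate the objective at each vertex of the feasible region:
  z(0, 0) = 0
  z(8, 0) = -128
  z(7, 4) = -140
  z(5, 9) = -143  ←
  z(0, 14) = -98
The minimum is at p = 5, q = 9.

p = 5, q = 9, z = -143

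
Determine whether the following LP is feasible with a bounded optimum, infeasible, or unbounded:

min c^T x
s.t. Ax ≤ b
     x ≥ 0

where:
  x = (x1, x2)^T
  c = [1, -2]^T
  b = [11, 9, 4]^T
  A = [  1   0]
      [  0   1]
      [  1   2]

Feasible with a bounded optimal solution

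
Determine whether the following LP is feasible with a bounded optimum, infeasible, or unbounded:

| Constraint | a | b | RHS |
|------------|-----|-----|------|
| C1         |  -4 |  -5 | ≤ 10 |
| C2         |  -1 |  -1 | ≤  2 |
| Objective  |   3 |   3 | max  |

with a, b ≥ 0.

Unbounded (objective can increase without bound)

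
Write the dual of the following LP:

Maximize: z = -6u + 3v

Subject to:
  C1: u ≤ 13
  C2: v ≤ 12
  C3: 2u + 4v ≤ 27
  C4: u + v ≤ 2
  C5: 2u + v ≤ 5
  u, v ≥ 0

Primal max cᵀx s.t. Ax ≤ b, x ≥ 0  →  Dual min bᵀy s.t. Aᵀy ≥ c, y ≥ 0.

Minimize: z = 13y1 + 12y2 + 27y3 + 2y4 + 5y5

Subject to:
  y1 + 2y3 + y4 + 2y5 ≥ -6
  y2 + 4y3 + y4 + y5 ≥ 3
  y1, y2, y3, y4, y5 ≥ 0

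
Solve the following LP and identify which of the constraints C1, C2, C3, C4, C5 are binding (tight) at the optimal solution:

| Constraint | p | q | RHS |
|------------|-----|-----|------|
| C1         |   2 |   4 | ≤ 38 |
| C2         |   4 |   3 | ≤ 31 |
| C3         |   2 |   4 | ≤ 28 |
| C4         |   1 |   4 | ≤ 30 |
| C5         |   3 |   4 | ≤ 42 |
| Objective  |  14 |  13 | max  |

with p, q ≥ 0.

At p = 4, q = 5, compute slack b - a·x for each constraint:
  C1: 38 − 28 = 10  (slack)
  C2: 31 − 31 = 0  (binding)
  C3: 28 − 28 = 0  (binding)
  C4: 30 − 24 = 6  (slack)
  C5: 42 − 32 = 10  (slack)

Optimal: p = 4, q = 5
Binding: C2, C3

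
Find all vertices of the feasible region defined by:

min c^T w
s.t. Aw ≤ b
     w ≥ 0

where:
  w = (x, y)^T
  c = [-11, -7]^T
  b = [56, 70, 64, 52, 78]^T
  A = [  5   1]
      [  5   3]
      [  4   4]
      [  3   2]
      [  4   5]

(0, 0), (11.2, 0), (10, 6), (2, 14), (0, 15.6)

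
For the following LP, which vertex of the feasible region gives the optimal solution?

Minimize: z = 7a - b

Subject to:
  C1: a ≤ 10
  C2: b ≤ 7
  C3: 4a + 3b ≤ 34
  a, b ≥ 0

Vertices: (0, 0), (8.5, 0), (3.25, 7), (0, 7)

Evaluate the objective at each vertex of the feasible region:
  z(0, 0) = 0
  z(8.5, 0) = 59.5
  z(3.25, 7) = 15.75
  z(0, 7) = -7  ←
The minimum is at a = 0, b = 7.

(0, 7)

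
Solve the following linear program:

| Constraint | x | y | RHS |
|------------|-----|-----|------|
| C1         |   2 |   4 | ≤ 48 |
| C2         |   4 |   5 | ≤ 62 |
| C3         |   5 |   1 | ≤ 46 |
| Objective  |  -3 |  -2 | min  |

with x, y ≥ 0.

Evaluate the objective at each vertex of the feasible region:
  z(0, 0) = 0
  z(9.2, 0) = -27.6
  z(8, 6) = -36  ←
  z(1.333, 11.33) = -26.67
  z(0, 12) = -24
The minimum is at x = 8, y = 6.

x = 8, y = 6, z = -36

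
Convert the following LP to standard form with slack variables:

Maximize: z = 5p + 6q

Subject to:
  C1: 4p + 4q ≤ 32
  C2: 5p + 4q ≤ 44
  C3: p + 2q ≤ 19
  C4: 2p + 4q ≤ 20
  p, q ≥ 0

max z = 5p + 6q

s.t.
  4p + 4q + s1 = 32
  5p + 4q + s2 = 44
  p + 2q + s3 = 19
  2p + 4q + s4 = 20
  p, q, s1, s2, s3, s4 ≥ 0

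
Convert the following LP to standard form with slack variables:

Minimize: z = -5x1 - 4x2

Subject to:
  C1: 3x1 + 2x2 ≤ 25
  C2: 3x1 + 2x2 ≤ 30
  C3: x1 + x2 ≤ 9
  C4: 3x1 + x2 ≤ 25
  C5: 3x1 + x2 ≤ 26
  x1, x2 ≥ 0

min z = -5x1 - 4x2

s.t.
  3x1 + 2x2 + s1 = 25
  3x1 + 2x2 + s2 = 30
  x1 + x2 + s3 = 9
  3x1 + x2 + s4 = 25
  3x1 + x2 + s5 = 26
  x1, x2, s1, s2, s3, s4, s5 ≥ 0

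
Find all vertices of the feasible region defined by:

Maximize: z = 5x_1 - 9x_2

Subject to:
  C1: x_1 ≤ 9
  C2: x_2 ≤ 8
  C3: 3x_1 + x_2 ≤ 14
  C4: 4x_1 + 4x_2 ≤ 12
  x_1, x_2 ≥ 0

(0, 0), (3, 0), (0, 3)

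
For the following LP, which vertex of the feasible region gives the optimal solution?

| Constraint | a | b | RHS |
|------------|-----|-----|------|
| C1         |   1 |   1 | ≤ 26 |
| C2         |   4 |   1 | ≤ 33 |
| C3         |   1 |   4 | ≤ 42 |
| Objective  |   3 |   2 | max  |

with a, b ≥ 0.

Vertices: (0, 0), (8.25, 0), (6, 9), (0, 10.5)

Evaluate the objective at each vertex of the feasible region:
  z(0, 0) = 0
  z(8.25, 0) = 24.75
  z(6, 9) = 36  ←
  z(0, 10.5) = 21
The maximum is at a = 6, b = 9.

(6, 9)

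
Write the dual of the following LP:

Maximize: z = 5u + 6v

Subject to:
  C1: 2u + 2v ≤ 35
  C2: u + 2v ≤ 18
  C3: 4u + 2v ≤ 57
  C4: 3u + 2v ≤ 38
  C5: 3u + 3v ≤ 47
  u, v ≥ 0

Primal max cᵀx s.t. Ax ≤ b, x ≥ 0  →  Dual min bᵀy s.t. Aᵀy ≥ c, y ≥ 0.

Minimize: z = 35y1 + 18y2 + 57y3 + 38y4 + 47y5

Subject to:
  2y1 + y2 + 4y3 + 3y4 + 3y5 ≥ 5
  2y1 + 2y2 + 2y3 + 2y4 + 3y5 ≥ 6
  y1, y2, y3, y4, y5 ≥ 0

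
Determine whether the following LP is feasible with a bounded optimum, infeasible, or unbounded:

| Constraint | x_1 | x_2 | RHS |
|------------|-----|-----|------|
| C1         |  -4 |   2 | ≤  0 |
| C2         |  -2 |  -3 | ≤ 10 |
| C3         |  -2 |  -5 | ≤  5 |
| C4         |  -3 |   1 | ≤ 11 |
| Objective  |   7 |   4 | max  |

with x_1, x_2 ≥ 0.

Unbounded (objective can increase without bound)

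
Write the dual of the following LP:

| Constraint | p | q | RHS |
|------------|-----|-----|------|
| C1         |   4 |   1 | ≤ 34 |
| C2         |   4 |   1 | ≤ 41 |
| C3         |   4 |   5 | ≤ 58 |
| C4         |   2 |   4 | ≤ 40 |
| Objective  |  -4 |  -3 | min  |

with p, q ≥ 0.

Primal min cᵀx s.t. Ax ≤ b, x ≥ 0  →  Dual max −bᵀy s.t. Aᵀy ≥ −c, y ≥ 0.

Maximize: z = -34y1 - 41y2 - 58y3 - 40y4

Subject to:
  4y1 + 4y2 + 4y3 + 2y4 ≥ 4
  y1 + y2 + 5y3 + 4y4 ≥ 3
  y1, y2, y3, y4 ≥ 0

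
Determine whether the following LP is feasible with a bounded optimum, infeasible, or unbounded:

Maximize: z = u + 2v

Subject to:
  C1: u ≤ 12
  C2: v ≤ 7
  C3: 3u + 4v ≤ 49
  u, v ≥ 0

Feasible with a bounded optimal solution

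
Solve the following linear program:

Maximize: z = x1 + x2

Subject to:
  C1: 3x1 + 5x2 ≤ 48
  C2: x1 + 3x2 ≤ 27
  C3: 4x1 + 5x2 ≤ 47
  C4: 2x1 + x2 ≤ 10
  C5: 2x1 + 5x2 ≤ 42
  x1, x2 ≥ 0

Evaluate the objective at each vertex of the feasible region:
  z(0, 0) = 0
  z(5, 0) = 5
  z(1, 8) = 9  ←
  z(0, 8.4) = 8.4
The maximum is at x1 = 1, x2 = 8.

x1 = 1, x2 = 8, z = 9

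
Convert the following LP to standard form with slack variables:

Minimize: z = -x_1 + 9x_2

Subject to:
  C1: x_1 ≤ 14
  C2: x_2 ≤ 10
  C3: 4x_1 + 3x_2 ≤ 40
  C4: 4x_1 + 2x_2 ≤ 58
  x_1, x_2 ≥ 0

min z = -x_1 + 9x_2

s.t.
  x_1 + s1 = 14
  x_2 + s2 = 10
  4x_1 + 3x_2 + s3 = 40
  4x_1 + 2x_2 + s4 = 58
  x_1, x_2, s1, s2, s3, s4 ≥ 0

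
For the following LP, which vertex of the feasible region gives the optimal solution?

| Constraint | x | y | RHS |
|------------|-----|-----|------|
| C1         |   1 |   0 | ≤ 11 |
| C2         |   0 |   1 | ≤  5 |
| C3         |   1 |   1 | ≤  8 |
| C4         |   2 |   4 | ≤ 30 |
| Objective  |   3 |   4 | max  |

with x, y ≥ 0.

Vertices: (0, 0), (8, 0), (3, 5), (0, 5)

Evaluate the objective at each vertex of the feasible region:
  z(0, 0) = 0
  z(8, 0) = 24
  z(3, 5) = 29  ←
  z(0, 5) = 20
The maximum is at x = 3, y = 5.

(3, 5)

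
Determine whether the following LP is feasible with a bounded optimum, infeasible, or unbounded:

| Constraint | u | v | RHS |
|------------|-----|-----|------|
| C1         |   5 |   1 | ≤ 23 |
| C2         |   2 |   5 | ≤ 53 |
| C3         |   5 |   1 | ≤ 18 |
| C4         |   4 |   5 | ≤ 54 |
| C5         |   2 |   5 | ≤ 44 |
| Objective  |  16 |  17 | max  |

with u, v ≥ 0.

Feasible with a bounded optimal solution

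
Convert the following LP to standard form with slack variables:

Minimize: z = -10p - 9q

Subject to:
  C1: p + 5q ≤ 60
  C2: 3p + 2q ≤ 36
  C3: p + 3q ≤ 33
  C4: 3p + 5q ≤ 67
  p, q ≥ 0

min z = -10p - 9q

s.t.
  p + 5q + s1 = 60
  3p + 2q + s2 = 36
  p + 3q + s3 = 33
  3p + 5q + s4 = 67
  p, q, s1, s2, s3, s4 ≥ 0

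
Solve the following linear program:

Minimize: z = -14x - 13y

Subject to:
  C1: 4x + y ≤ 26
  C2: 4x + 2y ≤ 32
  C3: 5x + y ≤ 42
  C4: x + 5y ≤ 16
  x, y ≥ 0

Evaluate the objective at each vertex of the feasible region:
  z(0, 0) = 0
  z(6.5, 0) = -91
  z(6, 2) = -110  ←
  z(0, 3.2) = -41.6
The minimum is at x = 6, y = 2.

x = 6, y = 2, z = -110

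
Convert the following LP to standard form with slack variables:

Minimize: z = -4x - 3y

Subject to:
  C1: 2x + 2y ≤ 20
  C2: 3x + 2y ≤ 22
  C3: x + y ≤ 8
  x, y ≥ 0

min z = -4x - 3y

s.t.
  2x + 2y + s1 = 20
  3x + 2y + s2 = 22
  x + y + s3 = 8
  x, y, s1, s2, s3 ≥ 0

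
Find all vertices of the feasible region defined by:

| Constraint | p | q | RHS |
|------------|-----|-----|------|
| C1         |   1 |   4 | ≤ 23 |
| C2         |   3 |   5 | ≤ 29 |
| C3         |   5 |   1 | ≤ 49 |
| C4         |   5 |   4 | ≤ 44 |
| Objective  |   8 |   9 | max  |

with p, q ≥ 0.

(0, 0), (8.8, 0), (8, 1), (0.1429, 5.714), (0, 5.75)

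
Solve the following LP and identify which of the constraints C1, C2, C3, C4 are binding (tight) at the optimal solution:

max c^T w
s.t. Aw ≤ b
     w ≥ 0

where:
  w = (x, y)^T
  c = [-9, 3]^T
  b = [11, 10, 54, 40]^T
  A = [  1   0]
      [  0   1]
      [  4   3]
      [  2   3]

At x = 0, y = 10, compute slack b - a·x for each constraint:
  C1: 11 − 0 = 11  (slack)
  C2: 10 − 10 = 0  (binding)
  C3: 54 − 30 = 24  (slack)
  C4: 40 − 30 = 10  (slack)

Optimal: x = 0, y = 10
Binding: C2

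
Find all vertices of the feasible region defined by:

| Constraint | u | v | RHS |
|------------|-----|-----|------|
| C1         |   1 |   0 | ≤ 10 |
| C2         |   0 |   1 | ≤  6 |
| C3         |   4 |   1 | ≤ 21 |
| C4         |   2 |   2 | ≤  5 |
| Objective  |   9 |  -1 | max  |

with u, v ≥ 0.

(0, 0), (2.5, 0), (0, 2.5)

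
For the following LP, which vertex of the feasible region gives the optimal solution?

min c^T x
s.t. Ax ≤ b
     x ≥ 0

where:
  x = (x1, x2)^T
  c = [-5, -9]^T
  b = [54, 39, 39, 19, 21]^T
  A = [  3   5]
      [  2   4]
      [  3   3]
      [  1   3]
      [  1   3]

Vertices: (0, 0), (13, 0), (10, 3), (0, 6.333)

Evaluate the objective at each vertex of the feasible region:
  z(0, 0) = 0
  z(13, 0) = -65
  z(10, 3) = -77  ←
  z(0, 6.333) = -57
The minimum is at x1 = 10, x2 = 3.

(10, 3)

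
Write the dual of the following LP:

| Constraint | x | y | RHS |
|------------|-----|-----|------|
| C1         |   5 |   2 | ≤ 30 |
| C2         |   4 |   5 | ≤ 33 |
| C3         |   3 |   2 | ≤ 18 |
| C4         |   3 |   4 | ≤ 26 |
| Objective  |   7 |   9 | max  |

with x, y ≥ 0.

Primal max cᵀx s.t. Ax ≤ b, x ≥ 0  →  Dual min bᵀy s.t. Aᵀy ≥ c, y ≥ 0.

Minimize: z = 30y1 + 33y2 + 18y3 + 26y4

Subject to:
  5y1 + 4y2 + 3y3 + 3y4 ≥ 7
  2y1 + 5y2 + 2y3 + 4y4 ≥ 9
  y1, y2, y3, y4 ≥ 0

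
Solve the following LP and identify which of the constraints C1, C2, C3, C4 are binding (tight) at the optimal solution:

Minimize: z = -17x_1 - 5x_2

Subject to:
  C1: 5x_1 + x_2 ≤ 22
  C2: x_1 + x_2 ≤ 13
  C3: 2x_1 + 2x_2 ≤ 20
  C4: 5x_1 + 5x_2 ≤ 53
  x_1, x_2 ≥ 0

At x_1 = 3, x_2 = 7, compute slack b - a·x for each constraint:
  C1: 22 − 22 = 0  (binding)
  C2: 13 − 10 = 3  (slack)
  C3: 20 − 20 = 0  (binding)
  C4: 53 − 50 = 3  (slack)

Optimal: x_1 = 3, x_2 = 7
Binding: C1, C3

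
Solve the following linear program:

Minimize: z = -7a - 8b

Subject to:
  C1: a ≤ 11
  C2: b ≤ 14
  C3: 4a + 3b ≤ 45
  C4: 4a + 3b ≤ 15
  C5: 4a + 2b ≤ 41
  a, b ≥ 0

Evaluate the objective at each vertex of the feasible region:
  z(0, 0) = 0
  z(3.75, 0) = -26.25
  z(0, 5) = -40  ←
The minimum is at a = 0, b = 5.

a = 0, b = 5, z = -40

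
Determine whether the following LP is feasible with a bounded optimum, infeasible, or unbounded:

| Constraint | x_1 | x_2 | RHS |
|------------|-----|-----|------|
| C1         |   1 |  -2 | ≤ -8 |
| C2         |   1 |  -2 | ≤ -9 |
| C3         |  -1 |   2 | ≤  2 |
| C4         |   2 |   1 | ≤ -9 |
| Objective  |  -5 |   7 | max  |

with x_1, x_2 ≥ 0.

Infeasible (no feasible solution exists)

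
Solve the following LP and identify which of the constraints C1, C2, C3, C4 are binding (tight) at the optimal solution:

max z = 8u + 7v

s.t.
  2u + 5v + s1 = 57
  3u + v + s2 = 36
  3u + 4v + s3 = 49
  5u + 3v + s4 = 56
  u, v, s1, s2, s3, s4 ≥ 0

At u = 7, v = 7, compute slack b - a·x for each constraint:
  C1: 57 − 49 = 8  (slack)
  C2: 36 − 28 = 8  (slack)
  C3: 49 − 49 = 0  (binding)
  C4: 56 − 56 = 0  (binding)

Optimal: u = 7, v = 7
Binding: C3, C4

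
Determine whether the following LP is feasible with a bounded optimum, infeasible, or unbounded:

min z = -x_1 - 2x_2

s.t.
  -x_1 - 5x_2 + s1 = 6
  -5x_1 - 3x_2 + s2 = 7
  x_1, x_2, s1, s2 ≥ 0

Unbounded (objective can decrease without bound)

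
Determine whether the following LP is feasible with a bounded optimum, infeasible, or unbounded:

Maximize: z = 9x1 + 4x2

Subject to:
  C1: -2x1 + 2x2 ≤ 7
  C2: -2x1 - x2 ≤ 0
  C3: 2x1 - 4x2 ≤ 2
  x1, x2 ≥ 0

Unbounded (objective can increase without bound)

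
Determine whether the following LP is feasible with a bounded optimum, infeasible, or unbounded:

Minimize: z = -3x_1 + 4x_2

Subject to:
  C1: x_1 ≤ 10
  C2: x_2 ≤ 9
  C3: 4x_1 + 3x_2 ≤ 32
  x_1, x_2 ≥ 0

Feasible with a bounded optimal solution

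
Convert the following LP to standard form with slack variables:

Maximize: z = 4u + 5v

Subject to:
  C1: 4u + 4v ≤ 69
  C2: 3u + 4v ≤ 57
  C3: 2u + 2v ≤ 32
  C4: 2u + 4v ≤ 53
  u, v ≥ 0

max z = 4u + 5v

s.t.
  4u + 4v + s1 = 69
  3u + 4v + s2 = 57
  2u + 2v + s3 = 32
  2u + 4v + s4 = 53
  u, v, s1, s2, s3, s4 ≥ 0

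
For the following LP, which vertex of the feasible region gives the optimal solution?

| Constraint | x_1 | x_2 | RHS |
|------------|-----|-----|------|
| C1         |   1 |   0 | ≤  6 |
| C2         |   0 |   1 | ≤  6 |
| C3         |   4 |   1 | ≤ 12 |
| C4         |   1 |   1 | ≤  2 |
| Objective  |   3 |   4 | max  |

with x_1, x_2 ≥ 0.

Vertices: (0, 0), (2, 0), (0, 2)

Evaluate the objective at each vertex of the feasible region:
  z(0, 0) = 0
  z(2, 0) = 6
  z(0, 2) = 8  ←
The maximum is at x_1 = 0, x_2 = 2.

(0, 2)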